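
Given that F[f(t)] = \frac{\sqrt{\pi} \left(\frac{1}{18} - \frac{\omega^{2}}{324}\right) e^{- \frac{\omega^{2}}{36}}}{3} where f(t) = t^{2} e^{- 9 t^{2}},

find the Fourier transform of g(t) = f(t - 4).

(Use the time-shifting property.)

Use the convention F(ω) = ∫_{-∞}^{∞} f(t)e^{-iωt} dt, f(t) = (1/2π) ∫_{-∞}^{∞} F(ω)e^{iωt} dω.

F[g](ω) = \frac{\sqrt{\pi} \left(18 - \omega^{2}\right) e^{- \frac{\omega \left(\omega + 144 i\right)}{36}}}{972}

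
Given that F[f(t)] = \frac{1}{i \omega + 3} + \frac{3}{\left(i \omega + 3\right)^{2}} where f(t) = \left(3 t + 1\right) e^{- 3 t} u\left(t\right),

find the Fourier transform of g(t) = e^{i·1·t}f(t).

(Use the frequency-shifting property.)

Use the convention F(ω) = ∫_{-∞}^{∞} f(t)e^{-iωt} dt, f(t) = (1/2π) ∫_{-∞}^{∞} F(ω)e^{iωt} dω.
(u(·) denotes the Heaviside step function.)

F[g](ω) = \frac{- i \omega - 6 + i}{\omega^{2} + \omega \left(-2 - 6 i\right) - 8 + 6 i}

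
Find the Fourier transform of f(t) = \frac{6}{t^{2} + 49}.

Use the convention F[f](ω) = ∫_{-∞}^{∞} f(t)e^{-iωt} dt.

F(ω) = \frac{6 \pi e^{- 7 \left|{\omega}\right|}}{7}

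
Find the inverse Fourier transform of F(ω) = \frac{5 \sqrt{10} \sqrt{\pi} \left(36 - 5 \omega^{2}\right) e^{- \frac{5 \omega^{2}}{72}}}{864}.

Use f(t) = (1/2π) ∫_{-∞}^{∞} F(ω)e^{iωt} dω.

f(t) = 9 t^{2} e^{- \frac{18 t^{2}}{5}}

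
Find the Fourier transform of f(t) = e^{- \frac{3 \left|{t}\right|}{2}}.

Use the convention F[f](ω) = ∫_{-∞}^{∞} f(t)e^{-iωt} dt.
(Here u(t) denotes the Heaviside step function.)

F(ω) = \frac{12}{4 \omega^{2} + 9}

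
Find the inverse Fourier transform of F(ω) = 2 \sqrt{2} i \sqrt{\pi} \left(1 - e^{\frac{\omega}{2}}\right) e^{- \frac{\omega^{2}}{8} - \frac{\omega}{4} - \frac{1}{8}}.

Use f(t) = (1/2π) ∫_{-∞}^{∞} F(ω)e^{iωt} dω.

f(t) = 8 e^{- 2 t^{2}} \sin{\left(t \right)}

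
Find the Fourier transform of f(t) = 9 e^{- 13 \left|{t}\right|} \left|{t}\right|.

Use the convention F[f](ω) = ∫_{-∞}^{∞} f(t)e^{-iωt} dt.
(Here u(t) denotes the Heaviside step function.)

F(ω) = \frac{18 \left(169 - \omega^{2}\right)}{\left(\omega^{2} + 169\right)^{2}}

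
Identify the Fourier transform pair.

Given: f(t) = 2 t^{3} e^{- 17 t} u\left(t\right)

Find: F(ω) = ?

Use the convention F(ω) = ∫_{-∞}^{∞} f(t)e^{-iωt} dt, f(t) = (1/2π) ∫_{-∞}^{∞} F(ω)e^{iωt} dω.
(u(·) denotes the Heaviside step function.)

F(ω) = \frac{12}{\left(i \omega + 17\right)^{4}}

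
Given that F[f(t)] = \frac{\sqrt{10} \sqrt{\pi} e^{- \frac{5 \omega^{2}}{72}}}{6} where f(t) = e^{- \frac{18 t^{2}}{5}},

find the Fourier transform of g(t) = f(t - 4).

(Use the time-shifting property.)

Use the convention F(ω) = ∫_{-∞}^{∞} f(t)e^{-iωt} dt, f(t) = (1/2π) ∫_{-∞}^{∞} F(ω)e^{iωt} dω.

F[g](ω) = \frac{\sqrt{10} \sqrt{\pi} e^{- \frac{\omega \left(5 \omega + 288 i\right)}{72}}}{6}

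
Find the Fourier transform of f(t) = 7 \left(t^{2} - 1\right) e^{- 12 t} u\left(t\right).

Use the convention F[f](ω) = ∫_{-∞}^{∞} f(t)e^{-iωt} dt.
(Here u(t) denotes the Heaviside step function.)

F(ω) = \frac{7 \left(2 i \omega - \left(i \omega + 12\right)^{3} + 24\right)}{\left(i \omega + 12\right)^{4}}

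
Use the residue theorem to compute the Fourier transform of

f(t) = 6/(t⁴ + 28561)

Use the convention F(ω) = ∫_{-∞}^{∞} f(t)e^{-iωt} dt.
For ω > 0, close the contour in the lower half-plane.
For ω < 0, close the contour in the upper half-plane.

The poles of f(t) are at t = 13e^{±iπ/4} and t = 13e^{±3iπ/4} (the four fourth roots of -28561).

Let g(z) = f(z)e^{-iωz}; for large |z| the factor e^{-iωz} decays in the lower half-plane when ω > 0 and in the upper half-plane when ω < 0.

Case ω > 0 (lower half-plane, clockwise contour ⇒ F(ω) = -2πi·ΣRes):
  Res_{z = - \frac{13 \sqrt{2}}{2} - \frac{13 \sqrt{2} i}{2}} g(z) = \frac{3 \sqrt{2} i \left(1 - i\right) e^{\frac{13 \sqrt{2} \omega \left(-1 + i\right)}{2}}}{8788}
  Res_{z = \frac{13 \sqrt{2}}{2} - \frac{13 \sqrt{2} i}{2}} g(z) = \frac{3 \sqrt{2} i \left(1 + i\right) e^{- \frac{13 \sqrt{2} \omega \left(1 + i\right)}{2}}}{8788}
  F(ω) = -2πi·ΣRes = \frac{3 \sqrt{2} \pi \left(1 - i\right) \left(e^{13 \sqrt{2} i \omega} + i\right) e^{- \frac{13 \sqrt{2} \omega \left(1 + i\right)}{2}}}{4394} = \frac{6 \pi e^{- \frac{13 \sqrt{2} \omega}{2}} \sin{\left(\frac{13 \sqrt{2} \omega}{2} + \frac{\pi}{4} \right)}}{2197}

Case ω < 0 (upper half-plane, counterclockwise contour ⇒ F(ω) = +2πi·ΣRes):
  Res_{z = \frac{13 \sqrt{2}}{2} + \frac{13 \sqrt{2} i}{2}} g(z) = \frac{3 \sqrt{2} i \left(-1 + i\right) e^{\frac{13 \sqrt{2} \omega \left(1 - i\right)}{2}}}{8788}
  Res_{z = - \frac{13 \sqrt{2}}{2} + \frac{13 \sqrt{2} i}{2}} g(z) = \frac{3 \sqrt{2} \left(1 - i\right) e^{\frac{13 \sqrt{2} \omega \left(1 + i\right)}{2}}}{8788}
  F(ω) = 2πi·ΣRes = - \frac{3 \sqrt{2} i \pi \left(i \left(1 - i\right) e^{\frac{13 \sqrt{2} \omega \left(1 - i\right)}{2}} - \left(1 - i\right) e^{\frac{13 \sqrt{2} \omega \left(1 + i\right)}{2}}\right)}{4394} = \frac{6 \pi e^{\frac{13 \sqrt{2} \omega}{2}} \cos{\left(\frac{13 \sqrt{2} \omega}{2} + \frac{\pi}{4} \right)}}{2197}

Both cases combine into a single formula in |ω|:

F(ω) = \frac{6 \pi e^{- \frac{13 \sqrt{2} \left|{\omega}\right|}{2}} \sin{\left(\frac{13 \sqrt{2} \left|{\omega}\right|}{2} + \frac{\pi}{4} \right)}}{2197}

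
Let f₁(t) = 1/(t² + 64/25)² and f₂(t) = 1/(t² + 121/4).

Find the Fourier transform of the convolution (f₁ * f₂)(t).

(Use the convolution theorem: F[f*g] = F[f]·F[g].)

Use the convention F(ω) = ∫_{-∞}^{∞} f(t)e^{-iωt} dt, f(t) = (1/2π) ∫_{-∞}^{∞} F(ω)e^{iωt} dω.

F[f₁*f₂](ω) = \frac{25 \pi^{2} \left(8 \left|{\omega}\right| + 5\right) e^{- \frac{71 \left|{\omega}\right|}{10}}}{5632}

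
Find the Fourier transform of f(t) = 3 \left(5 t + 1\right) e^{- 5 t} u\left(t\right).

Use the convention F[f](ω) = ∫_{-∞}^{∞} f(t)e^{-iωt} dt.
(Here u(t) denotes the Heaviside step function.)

F(ω) = \frac{3 \left(- i \omega - 10\right)}{\omega^{2} - 10 i \omega - 25}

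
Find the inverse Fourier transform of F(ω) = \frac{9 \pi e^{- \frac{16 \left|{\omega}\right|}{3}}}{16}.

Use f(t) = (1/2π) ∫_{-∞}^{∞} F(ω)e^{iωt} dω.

f(t) = \frac{3}{t^{2} + \frac{256}{9}}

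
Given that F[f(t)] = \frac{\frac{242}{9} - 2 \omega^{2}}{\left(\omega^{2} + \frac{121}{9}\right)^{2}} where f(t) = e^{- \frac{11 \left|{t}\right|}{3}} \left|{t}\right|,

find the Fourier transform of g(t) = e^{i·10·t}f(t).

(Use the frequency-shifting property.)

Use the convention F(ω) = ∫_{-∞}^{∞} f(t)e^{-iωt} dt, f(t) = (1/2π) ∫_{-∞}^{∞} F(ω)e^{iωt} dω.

F[g](ω) = \frac{18 \left(121 - 9 \left(\omega - 10\right)^{2}\right)}{\left(9 \left(\omega - 10\right)^{2} + 121\right)^{2}}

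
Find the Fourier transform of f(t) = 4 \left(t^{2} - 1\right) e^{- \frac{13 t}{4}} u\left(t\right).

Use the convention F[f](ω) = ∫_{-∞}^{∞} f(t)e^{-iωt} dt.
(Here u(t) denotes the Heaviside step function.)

F(ω) = \frac{16 \left(128 i \omega - \left(4 i \omega + 13\right)^{3} + 416\right)}{\left(4 i \omega + 13\right)^{4}}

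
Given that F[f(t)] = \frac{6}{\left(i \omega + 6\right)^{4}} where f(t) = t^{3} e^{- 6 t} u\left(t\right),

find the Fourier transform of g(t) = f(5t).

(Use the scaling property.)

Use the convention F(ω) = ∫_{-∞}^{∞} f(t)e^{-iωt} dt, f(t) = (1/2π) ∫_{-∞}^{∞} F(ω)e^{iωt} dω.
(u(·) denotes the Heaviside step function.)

F[g](ω) = \frac{750}{\left(i \omega + 30\right)^{4}}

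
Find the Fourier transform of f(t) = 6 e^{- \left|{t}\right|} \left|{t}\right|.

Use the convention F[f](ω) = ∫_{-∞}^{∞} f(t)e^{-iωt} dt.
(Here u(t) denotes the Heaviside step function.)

F(ω) = \frac{12 \left(1 - \omega^{2}\right)}{\left(\omega^{2} + 1\right)^{2}}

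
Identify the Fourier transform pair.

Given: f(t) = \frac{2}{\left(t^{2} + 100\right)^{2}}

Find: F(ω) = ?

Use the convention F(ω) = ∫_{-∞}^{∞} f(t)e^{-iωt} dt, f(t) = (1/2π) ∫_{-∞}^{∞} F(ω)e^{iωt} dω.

F(ω) = \frac{\pi \left(10 \left|{\omega}\right| + 1\right) e^{- 10 \left|{\omega}\right|}}{1000}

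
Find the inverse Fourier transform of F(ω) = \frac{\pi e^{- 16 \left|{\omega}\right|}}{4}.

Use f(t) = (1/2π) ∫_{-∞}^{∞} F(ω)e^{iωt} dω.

f(t) = \frac{4}{t^{2} + 256}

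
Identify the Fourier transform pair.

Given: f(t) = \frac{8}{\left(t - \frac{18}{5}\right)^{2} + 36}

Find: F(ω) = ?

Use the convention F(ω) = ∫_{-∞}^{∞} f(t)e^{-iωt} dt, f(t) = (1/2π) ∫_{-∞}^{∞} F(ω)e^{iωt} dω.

F(ω) = \frac{4 \pi e^{- \frac{18 i \omega}{5} - 6 \left|{\omega}\right|}}{3}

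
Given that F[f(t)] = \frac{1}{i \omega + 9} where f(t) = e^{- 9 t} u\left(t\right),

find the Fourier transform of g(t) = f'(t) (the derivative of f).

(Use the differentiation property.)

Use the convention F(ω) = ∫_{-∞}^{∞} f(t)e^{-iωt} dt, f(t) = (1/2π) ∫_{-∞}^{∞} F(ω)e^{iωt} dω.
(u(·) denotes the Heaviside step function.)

F[g](ω) = \frac{\omega}{\omega - 9 i}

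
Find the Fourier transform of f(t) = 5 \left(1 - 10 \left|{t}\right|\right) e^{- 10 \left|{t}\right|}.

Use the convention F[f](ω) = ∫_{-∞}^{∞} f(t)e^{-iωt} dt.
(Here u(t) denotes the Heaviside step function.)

F(ω) = \frac{200 \omega^{2}}{\left(\omega^{2} + 100\right)^{2}}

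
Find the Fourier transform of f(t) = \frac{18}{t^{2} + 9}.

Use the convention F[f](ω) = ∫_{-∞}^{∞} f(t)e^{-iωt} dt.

F(ω) = 6 \pi e^{- 3 \left|{\omega}\right|}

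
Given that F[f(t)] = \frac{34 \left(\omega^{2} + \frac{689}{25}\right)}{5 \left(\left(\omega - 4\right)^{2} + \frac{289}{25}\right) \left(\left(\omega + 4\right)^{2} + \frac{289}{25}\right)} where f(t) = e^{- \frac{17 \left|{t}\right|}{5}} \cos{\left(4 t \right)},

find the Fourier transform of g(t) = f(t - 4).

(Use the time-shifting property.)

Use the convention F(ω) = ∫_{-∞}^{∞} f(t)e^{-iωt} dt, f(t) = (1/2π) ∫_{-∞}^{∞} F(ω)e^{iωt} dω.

F[g](ω) = \frac{170 \left(25 \omega^{2} + 689\right) e^{- 4 i \omega}}{625 \omega^{4} - 5550 \omega^{2} + 474721}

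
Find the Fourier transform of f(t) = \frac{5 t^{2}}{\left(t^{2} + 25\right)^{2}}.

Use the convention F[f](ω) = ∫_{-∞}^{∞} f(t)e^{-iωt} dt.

F(ω) = \frac{\pi \left(1 - 5 \left|{\omega}\right|\right) e^{- 5 \left|{\omega}\right|}}{2}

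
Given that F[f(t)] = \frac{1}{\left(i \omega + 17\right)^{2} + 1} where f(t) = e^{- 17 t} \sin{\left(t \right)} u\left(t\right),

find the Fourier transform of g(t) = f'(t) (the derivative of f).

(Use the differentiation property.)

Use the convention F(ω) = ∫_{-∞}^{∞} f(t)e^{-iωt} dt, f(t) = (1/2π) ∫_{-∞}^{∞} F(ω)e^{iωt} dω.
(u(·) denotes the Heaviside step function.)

F[g](ω) = \frac{i \omega}{\left(i \omega + 17\right)^{2} + 1}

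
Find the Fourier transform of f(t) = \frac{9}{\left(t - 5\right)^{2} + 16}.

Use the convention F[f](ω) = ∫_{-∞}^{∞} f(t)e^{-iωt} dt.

F(ω) = \frac{9 \pi e^{- 5 i \omega - 4 \left|{\omega}\right|}}{4}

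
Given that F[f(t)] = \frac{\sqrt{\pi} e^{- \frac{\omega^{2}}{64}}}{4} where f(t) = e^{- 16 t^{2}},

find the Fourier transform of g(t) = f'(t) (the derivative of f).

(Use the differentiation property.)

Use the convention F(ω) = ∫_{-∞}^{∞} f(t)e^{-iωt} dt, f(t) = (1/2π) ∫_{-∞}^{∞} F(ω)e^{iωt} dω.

F[g](ω) = \frac{i \sqrt{\pi} \omega e^{- \frac{\omega^{2}}{64}}}{4}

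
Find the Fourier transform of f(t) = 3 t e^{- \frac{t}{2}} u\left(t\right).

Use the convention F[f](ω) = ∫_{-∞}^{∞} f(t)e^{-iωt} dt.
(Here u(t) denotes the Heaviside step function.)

F(ω) = \frac{12}{\left(2 i \omega + 1\right)^{2}}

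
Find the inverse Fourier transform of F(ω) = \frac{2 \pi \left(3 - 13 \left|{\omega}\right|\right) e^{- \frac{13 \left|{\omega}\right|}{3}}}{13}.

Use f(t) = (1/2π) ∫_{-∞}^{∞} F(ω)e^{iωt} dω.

f(t) = \frac{4 t^{2}}{\left(t^{2} + \frac{169}{9}\right)^{2}}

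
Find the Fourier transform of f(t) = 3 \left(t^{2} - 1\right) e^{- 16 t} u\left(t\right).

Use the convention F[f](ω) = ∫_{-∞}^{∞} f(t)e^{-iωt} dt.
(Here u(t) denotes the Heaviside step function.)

F(ω) = \frac{3 \left(2 i \omega - \left(i \omega + 16\right)^{3} + 32\right)}{\left(i \omega + 16\right)^{4}}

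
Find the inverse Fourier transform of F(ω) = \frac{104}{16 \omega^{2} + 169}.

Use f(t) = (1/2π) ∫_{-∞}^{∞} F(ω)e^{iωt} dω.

f(t) = e^{- \frac{13 \left|{t}\right|}{4}}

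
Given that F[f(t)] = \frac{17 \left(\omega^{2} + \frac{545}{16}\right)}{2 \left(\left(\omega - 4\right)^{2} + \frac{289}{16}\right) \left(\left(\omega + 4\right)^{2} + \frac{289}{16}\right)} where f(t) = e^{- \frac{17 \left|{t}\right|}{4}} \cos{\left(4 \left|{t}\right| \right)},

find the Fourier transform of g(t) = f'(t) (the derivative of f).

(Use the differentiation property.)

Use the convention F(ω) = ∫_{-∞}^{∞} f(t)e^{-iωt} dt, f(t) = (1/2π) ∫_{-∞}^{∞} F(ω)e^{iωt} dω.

F[g](ω) = \frac{136 i \omega \left(16 \omega^{2} + 545\right)}{256 \omega^{4} + 1056 \omega^{2} + 297025}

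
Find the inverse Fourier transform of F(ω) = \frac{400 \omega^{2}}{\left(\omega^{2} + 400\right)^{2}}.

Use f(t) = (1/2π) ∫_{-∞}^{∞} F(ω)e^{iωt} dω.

f(t) = 5 \left(1 - 20 \left|{t}\right|\right) e^{- 20 \left|{t}\right|}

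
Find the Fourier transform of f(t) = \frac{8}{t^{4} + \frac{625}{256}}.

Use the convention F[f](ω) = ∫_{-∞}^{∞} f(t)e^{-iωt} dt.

F(ω) = \frac{512 \pi e^{- \frac{5 \sqrt{2} \left|{\omega}\right|}{8}} \sin{\left(\frac{5 \sqrt{2} \left|{\omega}\right|}{8} + \frac{\pi}{4} \right)}}{125}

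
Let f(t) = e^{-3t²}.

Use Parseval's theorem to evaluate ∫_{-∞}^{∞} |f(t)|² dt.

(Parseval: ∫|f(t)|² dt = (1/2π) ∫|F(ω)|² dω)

∫|f(t)|² dt = \frac{\sqrt{6} \sqrt{\pi}}{6}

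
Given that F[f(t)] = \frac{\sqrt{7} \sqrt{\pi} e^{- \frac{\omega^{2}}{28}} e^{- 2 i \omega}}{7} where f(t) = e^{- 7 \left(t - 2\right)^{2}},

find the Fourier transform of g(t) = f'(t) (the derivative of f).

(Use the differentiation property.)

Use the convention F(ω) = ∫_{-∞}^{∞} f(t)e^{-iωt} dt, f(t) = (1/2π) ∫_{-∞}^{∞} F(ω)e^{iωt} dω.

F[g](ω) = \frac{\sqrt{7} i \sqrt{\pi} \omega e^{- \frac{\omega \left(\omega + 56 i\right)}{28}}}{7}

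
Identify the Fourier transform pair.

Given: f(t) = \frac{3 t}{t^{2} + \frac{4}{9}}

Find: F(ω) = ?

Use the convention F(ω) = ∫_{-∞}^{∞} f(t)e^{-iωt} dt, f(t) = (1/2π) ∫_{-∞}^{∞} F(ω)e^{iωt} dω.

F(ω) = - 3 i \pi e^{- \frac{2 \left|{\omega}\right|}{3}} \operatorname{sign}{\left(\omega \right)}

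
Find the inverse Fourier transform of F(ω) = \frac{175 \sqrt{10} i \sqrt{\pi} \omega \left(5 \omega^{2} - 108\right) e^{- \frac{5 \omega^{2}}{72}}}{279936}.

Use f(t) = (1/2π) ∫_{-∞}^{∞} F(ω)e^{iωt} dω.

f(t) = 7 t^{3} e^{- \frac{18 t^{2}}{5}}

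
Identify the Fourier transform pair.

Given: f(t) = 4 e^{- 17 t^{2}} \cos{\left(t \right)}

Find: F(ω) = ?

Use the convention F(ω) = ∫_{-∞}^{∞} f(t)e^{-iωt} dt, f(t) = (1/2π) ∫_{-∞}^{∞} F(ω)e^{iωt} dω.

F(ω) = \frac{2 \sqrt{17} \sqrt{\pi} \left(e^{\frac{\omega}{17}} + 1\right) e^{- \frac{\omega^{2}}{68} - \frac{\omega}{34} - \frac{1}{68}}}{17}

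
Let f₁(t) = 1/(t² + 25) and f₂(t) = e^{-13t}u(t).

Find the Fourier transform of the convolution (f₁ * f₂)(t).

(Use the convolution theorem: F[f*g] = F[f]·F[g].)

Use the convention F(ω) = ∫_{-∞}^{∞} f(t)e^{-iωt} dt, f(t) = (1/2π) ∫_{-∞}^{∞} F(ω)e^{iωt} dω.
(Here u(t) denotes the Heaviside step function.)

F[f₁*f₂](ω) = \frac{\pi e^{- 5 \left|{\omega}\right|}}{5 \left(i \omega + 13\right)}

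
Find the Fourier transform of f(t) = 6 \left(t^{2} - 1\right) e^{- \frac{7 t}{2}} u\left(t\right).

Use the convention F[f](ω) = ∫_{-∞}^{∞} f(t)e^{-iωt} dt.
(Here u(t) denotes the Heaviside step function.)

F(ω) = \frac{12 \left(16 i \omega - \left(2 i \omega + 7\right)^{3} + 56\right)}{\left(2 i \omega + 7\right)^{4}}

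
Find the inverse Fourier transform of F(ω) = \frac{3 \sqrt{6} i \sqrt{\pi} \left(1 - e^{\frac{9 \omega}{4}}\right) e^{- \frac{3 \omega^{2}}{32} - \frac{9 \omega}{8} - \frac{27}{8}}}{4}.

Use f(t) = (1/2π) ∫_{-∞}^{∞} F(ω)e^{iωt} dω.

f(t) = 6 e^{- \frac{8 t^{2}}{3}} \sin{\left(6 t \right)}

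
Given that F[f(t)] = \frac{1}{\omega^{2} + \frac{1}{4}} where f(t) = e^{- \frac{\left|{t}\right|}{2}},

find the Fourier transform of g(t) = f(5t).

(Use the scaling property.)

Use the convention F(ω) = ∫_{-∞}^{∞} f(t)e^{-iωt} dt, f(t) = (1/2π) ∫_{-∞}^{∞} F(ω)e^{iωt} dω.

F[g](ω) = \frac{20}{4 \omega^{2} + 25}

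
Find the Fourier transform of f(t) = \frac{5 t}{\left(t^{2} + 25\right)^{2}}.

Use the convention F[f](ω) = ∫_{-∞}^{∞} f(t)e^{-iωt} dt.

F(ω) = - \frac{i \pi \omega e^{- 5 \left|{\omega}\right|}}{2}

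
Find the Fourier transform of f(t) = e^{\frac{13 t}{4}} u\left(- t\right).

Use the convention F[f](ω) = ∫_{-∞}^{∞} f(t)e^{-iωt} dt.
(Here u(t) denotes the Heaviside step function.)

F(ω) = - \frac{4}{4 i \omega - 13}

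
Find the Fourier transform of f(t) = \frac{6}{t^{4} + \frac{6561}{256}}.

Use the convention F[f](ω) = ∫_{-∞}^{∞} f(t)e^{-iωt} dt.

F(ω) = \frac{128 \pi e^{- \frac{9 \sqrt{2} \left|{\omega}\right|}{8}} \sin{\left(\frac{9 \sqrt{2} \left|{\omega}\right|}{8} + \frac{\pi}{4} \right)}}{243}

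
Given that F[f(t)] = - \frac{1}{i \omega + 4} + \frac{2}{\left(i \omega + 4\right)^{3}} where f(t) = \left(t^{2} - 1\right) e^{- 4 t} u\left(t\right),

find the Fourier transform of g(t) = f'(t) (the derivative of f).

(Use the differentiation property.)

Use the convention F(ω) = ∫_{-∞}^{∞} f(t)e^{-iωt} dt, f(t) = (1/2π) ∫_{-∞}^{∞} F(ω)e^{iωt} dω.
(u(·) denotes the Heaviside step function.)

F[g](ω) = \frac{i \omega \left(2 i \omega - \left(i \omega + 4\right)^{3} + 8\right)}{\left(i \omega + 4\right)^{4}}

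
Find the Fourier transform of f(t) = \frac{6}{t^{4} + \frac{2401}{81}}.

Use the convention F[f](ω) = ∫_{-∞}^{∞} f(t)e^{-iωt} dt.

F(ω) = \frac{162 \pi e^{- \frac{7 \sqrt{2} \left|{\omega}\right|}{6}} \sin{\left(\frac{7 \sqrt{2} \left|{\omega}\right|}{6} + \frac{\pi}{4} \right)}}{343}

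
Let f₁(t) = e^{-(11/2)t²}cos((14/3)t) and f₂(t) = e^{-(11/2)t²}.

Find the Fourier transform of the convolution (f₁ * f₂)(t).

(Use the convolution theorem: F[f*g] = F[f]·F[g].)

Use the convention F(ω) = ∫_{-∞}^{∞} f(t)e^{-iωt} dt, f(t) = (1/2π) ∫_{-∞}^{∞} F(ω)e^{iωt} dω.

F[f₁*f₂](ω) = \frac{\pi \left(e^{\frac{28 \omega}{33}} + 1\right) e^{- \frac{\omega^{2}}{11} - \frac{14 \omega}{33} - \frac{98}{99}}}{11}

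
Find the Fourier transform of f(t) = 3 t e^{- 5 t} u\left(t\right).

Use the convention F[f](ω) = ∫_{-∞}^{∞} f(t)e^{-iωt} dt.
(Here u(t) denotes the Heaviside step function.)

F(ω) = \frac{3}{\left(i \omega + 5\right)^{2}}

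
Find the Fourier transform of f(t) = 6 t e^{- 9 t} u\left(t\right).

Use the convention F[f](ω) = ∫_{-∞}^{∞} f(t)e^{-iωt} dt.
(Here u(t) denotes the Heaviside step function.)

F(ω) = \frac{6}{\left(i \omega + 9\right)^{2}}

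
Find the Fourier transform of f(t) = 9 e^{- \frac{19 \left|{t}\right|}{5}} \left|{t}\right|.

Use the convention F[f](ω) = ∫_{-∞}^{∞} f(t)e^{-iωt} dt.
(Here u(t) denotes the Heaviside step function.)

F(ω) = \frac{450 \left(361 - 25 \omega^{2}\right)}{\left(25 \omega^{2} + 361\right)^{2}}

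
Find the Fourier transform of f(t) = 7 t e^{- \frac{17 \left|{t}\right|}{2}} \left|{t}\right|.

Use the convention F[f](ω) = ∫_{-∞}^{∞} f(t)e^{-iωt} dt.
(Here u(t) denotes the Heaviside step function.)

F(ω) = \frac{448 i \omega \left(4 \omega^{2} - 867\right)}{\left(4 \omega^{2} + 289\right)^{3}}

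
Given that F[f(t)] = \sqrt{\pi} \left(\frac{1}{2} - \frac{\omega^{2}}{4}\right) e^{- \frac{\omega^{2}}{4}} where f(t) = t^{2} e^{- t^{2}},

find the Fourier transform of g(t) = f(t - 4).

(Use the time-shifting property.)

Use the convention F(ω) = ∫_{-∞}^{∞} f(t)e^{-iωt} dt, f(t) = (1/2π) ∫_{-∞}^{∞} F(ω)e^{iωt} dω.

F[g](ω) = \frac{\sqrt{\pi} \left(2 - \omega^{2}\right) e^{- \frac{\omega \left(\omega + 16 i\right)}{4}}}{4}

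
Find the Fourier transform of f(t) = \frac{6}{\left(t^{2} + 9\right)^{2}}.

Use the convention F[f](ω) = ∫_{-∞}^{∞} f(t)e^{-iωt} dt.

F(ω) = \frac{\pi \left(3 \left|{\omega}\right| + 1\right) e^{- 3 \left|{\omega}\right|}}{9}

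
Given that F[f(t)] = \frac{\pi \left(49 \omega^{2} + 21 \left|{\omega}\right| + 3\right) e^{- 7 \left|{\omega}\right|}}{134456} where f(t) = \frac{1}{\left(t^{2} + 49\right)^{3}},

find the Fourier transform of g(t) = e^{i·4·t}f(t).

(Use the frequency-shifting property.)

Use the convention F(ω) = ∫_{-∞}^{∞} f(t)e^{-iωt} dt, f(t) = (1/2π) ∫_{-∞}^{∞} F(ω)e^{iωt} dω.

F[g](ω) = \frac{\pi \left(49 \left(\omega - 4\right)^{2} + 21 \left|{\omega - 4}\right| + 3\right) e^{- 7 \left|{\omega - 4}\right|}}{134456}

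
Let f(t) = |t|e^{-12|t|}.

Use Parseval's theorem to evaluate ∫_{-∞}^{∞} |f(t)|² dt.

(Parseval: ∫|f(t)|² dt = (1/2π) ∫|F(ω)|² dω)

∫|f(t)|² dt = \frac{1}{3456}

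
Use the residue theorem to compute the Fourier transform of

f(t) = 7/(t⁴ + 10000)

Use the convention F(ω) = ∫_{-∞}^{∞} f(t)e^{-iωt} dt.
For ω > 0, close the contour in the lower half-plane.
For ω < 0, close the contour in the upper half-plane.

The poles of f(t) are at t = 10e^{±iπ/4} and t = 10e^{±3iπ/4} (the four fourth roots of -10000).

Let g(z) = f(z)e^{-iωz}; for large |z| the factor e^{-iωz} decays in the lower half-plane when ω > 0 and in the upper half-plane when ω < 0.

Case ω > 0 (lower half-plane, clockwise contour ⇒ F(ω) = -2πi·ΣRes):
  Res_{z = - 5 \sqrt{2} - 5 \sqrt{2} i} g(z) = \frac{7 \sqrt{2} i \left(1 - i\right) e^{5 \sqrt{2} \omega \left(-1 + i\right)}}{8000}
  Res_{z = 5 \sqrt{2} - 5 \sqrt{2} i} g(z) = \frac{7 \sqrt{2} i \left(1 + i\right) e^{- 5 \sqrt{2} \omega \left(1 + i\right)}}{8000}
  F(ω) = -2πi·ΣRes = \frac{7 \sqrt{2} \pi \left(1 - i\right) \left(e^{10 \sqrt{2} i \omega} + i\right) e^{- 5 \sqrt{2} \omega \left(1 + i\right)}}{4000} = \frac{7 \pi e^{- 5 \sqrt{2} \omega} \sin{\left(5 \sqrt{2} \omega + \frac{\pi}{4} \right)}}{1000}

Case ω < 0 (upper half-plane, counterclockwise contour ⇒ F(ω) = +2πi·ΣRes):
  Res_{z = 5 \sqrt{2} + 5 \sqrt{2} i} g(z) = \frac{7 \sqrt{2} i \left(-1 + i\right) e^{5 \sqrt{2} \omega \left(1 - i\right)}}{8000}
  Res_{z = - 5 \sqrt{2} + 5 \sqrt{2} i} g(z) = \frac{7 \sqrt{2} \left(1 - i\right) e^{5 \sqrt{2} \omega \left(1 + i\right)}}{8000}
  F(ω) = 2πi·ΣRes = - \frac{7 \sqrt{2} i \pi \left(i \left(1 - i\right) e^{5 \sqrt{2} \omega \left(1 - i\right)} - \left(1 - i\right) e^{5 \sqrt{2} \omega \left(1 + i\right)}\right)}{4000} = \frac{7 \pi e^{5 \sqrt{2} \omega} \cos{\left(5 \sqrt{2} \omega + \frac{\pi}{4} \right)}}{1000}

Both cases combine into a single formula in |ω|:

F(ω) = \frac{7 \pi e^{- 5 \sqrt{2} \left|{\omega}\right|} \sin{\left(5 \sqrt{2} \left|{\omega}\right| + \frac{\pi}{4} \right)}}{1000}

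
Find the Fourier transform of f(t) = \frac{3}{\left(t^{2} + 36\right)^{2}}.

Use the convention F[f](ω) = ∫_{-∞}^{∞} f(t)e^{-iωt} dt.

F(ω) = \frac{\pi \left(6 \left|{\omega}\right| + 1\right) e^{- 6 \left|{\omega}\right|}}{144}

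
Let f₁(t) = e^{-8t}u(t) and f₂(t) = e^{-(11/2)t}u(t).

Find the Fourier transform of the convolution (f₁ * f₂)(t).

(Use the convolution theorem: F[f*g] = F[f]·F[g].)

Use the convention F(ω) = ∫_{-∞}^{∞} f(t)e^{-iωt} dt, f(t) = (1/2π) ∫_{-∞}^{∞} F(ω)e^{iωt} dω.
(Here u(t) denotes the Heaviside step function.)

F[f₁*f₂](ω) = \frac{2}{\left(i \omega + 8\right) \left(2 i \omega + 11\right)}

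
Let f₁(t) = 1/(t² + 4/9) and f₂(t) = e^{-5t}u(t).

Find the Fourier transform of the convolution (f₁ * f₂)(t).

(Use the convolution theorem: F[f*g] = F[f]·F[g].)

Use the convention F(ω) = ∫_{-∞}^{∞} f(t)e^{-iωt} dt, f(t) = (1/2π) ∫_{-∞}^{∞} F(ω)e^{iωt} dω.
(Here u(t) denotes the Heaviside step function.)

F[f₁*f₂](ω) = \frac{3 \pi e^{- \frac{2 \left|{\omega}\right|}{3}}}{2 \left(i \omega + 5\right)}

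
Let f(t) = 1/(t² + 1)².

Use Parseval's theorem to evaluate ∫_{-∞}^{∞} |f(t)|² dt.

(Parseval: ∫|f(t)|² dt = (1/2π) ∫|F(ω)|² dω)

∫|f(t)|² dt = \frac{5 \pi}{16}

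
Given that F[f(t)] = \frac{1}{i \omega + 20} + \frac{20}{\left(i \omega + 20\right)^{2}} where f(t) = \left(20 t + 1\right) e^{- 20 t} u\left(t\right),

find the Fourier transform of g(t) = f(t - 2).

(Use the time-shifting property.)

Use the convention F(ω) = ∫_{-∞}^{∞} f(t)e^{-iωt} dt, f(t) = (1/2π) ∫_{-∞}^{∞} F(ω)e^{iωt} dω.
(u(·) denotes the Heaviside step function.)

F[g](ω) = \frac{\left(- i \omega - 40\right) e^{- 2 i \omega}}{\omega^{2} - 40 i \omega - 400}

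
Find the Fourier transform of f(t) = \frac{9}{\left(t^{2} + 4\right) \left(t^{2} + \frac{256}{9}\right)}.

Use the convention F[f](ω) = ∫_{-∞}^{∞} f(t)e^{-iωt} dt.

F(ω) = \frac{81 \pi e^{- 2 \left|{\omega}\right|}}{440} - \frac{243 \pi e^{- \frac{16 \left|{\omega}\right|}{3}}}{3520}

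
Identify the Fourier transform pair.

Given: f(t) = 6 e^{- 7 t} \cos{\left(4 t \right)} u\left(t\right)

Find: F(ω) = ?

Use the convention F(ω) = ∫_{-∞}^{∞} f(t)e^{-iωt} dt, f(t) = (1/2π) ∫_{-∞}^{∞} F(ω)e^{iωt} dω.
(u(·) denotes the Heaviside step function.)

F(ω) = \frac{6 \left(i \omega + 7\right)}{\left(i \omega + 7\right)^{2} + 16}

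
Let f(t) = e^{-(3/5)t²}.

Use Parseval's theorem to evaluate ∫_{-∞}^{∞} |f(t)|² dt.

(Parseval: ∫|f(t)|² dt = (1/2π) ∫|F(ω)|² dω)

∫|f(t)|² dt = \frac{\sqrt{30} \sqrt{\pi}}{6}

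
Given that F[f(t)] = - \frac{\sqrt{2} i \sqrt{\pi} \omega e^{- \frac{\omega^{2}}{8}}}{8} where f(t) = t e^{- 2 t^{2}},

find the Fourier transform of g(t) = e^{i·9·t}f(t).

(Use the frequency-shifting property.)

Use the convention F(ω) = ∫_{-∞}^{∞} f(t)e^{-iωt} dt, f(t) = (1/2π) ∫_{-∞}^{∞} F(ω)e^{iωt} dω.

F[g](ω) = \frac{\sqrt{2} i \sqrt{\pi} \left(9 - \omega\right) e^{- \frac{\left(\omega - 9\right)^{2}}{8}}}{8}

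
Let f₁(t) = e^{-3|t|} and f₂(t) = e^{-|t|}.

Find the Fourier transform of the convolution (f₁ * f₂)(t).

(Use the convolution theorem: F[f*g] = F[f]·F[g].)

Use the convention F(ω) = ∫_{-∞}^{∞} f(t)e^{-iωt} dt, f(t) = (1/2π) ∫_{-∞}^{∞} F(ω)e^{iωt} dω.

F[f₁*f₂](ω) = \frac{12}{\left(\omega^{2} + 1\right) \left(\omega^{2} + 9\right)}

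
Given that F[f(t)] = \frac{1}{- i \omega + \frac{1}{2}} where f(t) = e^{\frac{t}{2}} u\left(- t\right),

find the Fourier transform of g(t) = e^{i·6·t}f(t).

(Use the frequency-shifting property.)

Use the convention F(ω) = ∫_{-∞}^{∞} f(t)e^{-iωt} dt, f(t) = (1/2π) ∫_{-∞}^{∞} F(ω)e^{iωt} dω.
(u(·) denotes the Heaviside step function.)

F[g](ω) = \frac{2 i}{2 \omega - 12 + i}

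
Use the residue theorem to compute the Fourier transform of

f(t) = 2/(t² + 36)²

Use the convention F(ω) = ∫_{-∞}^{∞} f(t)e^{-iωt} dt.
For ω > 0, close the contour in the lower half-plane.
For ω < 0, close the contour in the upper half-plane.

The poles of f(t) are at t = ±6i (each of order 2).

Let g(z) = f(z)e^{-iωz}; for large |z| the factor e^{-iωz} decays in the lower half-plane when ω > 0 and in the upper half-plane when ω < 0.

Case ω > 0 (lower half-plane, clockwise contour ⇒ F(ω) = -2πi·ΣRes):
  Res_{z = - 6 i} g(z) = \frac{i \left(6 \omega + 1\right) e^{- 6 \omega}}{432} (pole of order 2)
  F(ω) = -2πi·ΣRes = \frac{\pi \left(6 \omega + 1\right) e^{- 6 \omega}}{216}

Case ω < 0 (upper half-plane, counterclockwise contour ⇒ F(ω) = +2πi·ΣRes):
  Res_{z = 6 i} g(z) = \frac{i \left(6 \omega - 1\right) e^{6 \omega}}{432} (pole of order 2)
  F(ω) = 2πi·ΣRes = \frac{\pi \left(1 - 6 \omega\right) e^{6 \omega}}{216}

Both cases combine into a single formula in |ω|:

F(ω) = \frac{\pi \left(6 \left|{\omega}\right| + 1\right) e^{- 6 \left|{\omega}\right|}}{216}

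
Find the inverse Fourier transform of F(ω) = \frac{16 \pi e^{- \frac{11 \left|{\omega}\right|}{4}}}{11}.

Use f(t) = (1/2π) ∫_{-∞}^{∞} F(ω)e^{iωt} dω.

f(t) = \frac{4}{t^{2} + \frac{121}{16}}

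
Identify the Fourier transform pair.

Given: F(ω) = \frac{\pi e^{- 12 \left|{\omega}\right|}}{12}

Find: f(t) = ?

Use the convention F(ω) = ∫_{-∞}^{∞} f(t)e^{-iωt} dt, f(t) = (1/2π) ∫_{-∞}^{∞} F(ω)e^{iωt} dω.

f(t) = \frac{1}{t^{2} + 144}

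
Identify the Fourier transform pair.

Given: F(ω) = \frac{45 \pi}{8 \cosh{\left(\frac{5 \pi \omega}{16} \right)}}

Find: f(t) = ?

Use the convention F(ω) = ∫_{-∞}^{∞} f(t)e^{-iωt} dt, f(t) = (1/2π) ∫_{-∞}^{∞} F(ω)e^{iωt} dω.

f(t) = \frac{9}{\cosh{\left(\frac{8 t}{5} \right)}}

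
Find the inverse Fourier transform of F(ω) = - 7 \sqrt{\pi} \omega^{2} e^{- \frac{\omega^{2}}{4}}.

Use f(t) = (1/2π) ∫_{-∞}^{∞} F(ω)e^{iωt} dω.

f(t) = 7 \left(4 t^{2} - 2\right) e^{- t^{2}}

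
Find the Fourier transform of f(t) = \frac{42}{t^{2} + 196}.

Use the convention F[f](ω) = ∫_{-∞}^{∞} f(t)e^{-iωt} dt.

F(ω) = 3 \pi e^{- 14 \left|{\omega}\right|}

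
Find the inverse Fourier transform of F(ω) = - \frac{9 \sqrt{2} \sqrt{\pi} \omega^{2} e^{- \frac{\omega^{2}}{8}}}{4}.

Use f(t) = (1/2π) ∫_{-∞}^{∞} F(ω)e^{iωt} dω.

f(t) = 9 \left(8 t^{2} - 2\right) e^{- 2 t^{2}}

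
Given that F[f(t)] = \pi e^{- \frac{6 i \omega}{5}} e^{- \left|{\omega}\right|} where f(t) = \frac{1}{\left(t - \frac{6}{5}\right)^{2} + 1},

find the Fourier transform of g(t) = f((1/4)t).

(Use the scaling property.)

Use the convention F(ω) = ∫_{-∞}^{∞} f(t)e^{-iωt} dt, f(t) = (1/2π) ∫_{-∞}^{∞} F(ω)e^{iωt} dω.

F[g](ω) = 4 \pi e^{- \frac{24 i \omega}{5} - 4 \left|{\omega}\right|}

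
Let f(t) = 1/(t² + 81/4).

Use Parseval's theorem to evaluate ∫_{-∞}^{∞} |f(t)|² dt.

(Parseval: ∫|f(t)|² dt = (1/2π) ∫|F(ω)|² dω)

∫|f(t)|² dt = \frac{4 \pi}{729}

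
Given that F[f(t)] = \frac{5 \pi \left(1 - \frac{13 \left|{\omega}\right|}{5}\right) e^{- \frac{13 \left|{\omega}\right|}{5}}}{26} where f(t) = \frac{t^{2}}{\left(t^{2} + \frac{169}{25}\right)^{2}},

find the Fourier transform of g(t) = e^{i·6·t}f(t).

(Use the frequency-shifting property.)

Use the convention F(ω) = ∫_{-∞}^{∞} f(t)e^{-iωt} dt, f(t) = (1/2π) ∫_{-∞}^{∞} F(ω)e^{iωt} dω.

F[g](ω) = \frac{\pi \left(5 - 13 \left|{\omega - 6}\right|\right) e^{- \frac{13 \left|{\omega - 6}\right|}{5}}}{26}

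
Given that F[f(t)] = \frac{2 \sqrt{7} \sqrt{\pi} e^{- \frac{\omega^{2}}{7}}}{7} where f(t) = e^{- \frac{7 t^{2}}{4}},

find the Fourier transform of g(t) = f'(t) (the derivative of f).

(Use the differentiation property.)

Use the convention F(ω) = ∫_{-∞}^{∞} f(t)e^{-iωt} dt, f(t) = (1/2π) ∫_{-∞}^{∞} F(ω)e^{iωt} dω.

F[g](ω) = \frac{2 \sqrt{7} i \sqrt{\pi} \omega e^{- \frac{\omega^{2}}{7}}}{7}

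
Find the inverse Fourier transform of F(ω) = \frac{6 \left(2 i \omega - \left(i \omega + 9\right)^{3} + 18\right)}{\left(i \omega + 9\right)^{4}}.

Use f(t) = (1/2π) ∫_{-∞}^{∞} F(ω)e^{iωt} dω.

f(t) = 6 \left(t^{2} - 1\right) e^{- 9 t} u\left(t\right)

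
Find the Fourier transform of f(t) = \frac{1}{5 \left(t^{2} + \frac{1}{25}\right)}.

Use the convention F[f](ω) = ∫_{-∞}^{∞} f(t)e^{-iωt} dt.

F(ω) = \pi e^{- \frac{\left|{\omega}\right|}{5}}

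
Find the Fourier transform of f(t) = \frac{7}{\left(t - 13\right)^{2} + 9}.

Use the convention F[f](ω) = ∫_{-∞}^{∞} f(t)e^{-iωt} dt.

F(ω) = \frac{7 \pi e^{- 13 i \omega - 3 \left|{\omega}\right|}}{3}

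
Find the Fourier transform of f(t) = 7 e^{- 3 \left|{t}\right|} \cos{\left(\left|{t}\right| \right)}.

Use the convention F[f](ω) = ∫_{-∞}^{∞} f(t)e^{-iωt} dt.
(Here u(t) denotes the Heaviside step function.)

F(ω) = \frac{42 \left(\omega^{2} + 10\right)}{\omega^{4} + 16 \omega^{2} + 100}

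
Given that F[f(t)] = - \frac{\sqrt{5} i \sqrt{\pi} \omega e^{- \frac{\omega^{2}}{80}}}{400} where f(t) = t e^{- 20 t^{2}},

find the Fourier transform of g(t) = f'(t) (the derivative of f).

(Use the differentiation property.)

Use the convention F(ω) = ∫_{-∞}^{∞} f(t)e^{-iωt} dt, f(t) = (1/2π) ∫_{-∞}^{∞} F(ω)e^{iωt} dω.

F[g](ω) = \frac{\sqrt{5} \sqrt{\pi} \omega^{2} e^{- \frac{\omega^{2}}{80}}}{400}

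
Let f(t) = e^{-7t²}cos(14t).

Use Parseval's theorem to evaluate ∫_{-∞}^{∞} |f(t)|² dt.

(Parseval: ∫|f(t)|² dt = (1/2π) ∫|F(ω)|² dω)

∫|f(t)|² dt = \frac{\sqrt{14} \sqrt{\pi} \left(1 + e^{14}\right)}{28 e^{14}}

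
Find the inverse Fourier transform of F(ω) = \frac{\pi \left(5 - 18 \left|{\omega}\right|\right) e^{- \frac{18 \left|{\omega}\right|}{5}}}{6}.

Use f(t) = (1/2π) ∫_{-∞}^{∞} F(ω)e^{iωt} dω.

f(t) = \frac{6 t^{2}}{\left(t^{2} + \frac{324}{25}\right)^{2}}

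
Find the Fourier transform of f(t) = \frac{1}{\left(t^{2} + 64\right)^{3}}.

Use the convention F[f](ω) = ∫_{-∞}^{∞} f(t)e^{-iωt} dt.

F(ω) = \frac{\pi \left(64 \omega^{2} + 24 \left|{\omega}\right| + 3\right) e^{- 8 \left|{\omega}\right|}}{262144}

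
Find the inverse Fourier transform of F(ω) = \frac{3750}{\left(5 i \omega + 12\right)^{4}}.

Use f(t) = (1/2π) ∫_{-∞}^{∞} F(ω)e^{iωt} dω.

f(t) = t^{3} e^{- \frac{12 t}{5}} u\left(t\right)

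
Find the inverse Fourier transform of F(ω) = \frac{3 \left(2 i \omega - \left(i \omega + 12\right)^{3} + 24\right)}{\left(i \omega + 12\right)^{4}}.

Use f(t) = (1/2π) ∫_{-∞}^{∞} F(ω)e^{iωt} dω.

f(t) = 3 \left(t^{2} - 1\right) e^{- 12 t} u\left(t\right)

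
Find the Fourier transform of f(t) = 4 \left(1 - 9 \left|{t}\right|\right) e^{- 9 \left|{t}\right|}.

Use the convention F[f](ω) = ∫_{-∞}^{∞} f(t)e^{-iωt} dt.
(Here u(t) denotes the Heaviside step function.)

F(ω) = \frac{144 \omega^{2}}{\left(\omega^{2} + 81\right)^{2}}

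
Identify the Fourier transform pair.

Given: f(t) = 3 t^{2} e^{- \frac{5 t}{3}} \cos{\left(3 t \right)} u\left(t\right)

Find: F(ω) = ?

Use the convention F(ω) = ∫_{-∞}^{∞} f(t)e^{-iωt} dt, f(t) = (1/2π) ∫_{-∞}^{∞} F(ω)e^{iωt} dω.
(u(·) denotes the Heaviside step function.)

F(ω) = \frac{162 \left(- 729 i \omega + \left(3 i \omega + 5\right)^{3} - 1215\right)}{\left(\left(3 i \omega + 5\right)^{2} + 81\right)^{3}}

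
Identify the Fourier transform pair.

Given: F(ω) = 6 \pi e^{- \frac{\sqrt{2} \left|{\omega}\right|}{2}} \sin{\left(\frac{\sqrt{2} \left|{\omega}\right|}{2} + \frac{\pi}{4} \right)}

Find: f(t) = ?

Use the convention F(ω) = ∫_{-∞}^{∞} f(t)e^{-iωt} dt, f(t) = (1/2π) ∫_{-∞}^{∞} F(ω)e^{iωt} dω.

f(t) = \frac{6}{t^{4} + 1}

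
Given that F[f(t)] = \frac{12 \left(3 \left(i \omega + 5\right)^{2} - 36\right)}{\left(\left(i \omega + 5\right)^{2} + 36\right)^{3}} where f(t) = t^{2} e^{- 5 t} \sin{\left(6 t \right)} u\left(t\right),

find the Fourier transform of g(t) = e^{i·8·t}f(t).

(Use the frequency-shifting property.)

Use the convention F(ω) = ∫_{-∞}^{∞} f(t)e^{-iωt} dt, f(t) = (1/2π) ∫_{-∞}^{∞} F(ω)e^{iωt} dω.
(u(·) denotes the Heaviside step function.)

F[g](ω) = \frac{36 \left(\left(i \left(\omega - 8\right) + 5\right)^{2} - 12\right)}{\left(\left(i \left(\omega - 8\right) + 5\right)^{2} + 36\right)^{3}}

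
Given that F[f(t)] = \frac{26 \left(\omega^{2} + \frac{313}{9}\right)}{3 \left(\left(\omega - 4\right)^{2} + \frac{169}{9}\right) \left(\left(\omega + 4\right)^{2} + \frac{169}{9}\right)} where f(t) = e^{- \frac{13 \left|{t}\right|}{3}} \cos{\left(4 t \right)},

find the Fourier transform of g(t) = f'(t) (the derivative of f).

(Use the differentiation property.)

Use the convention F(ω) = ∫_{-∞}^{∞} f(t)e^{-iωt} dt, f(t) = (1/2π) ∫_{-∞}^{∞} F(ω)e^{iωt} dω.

F[g](ω) = \frac{78 i \omega \left(9 \omega^{2} + 313\right)}{81 \omega^{4} + 450 \omega^{2} + 97969}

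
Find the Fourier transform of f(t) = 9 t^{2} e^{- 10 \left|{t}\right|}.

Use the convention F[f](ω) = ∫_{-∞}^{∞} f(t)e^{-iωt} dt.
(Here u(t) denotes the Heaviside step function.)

F(ω) = \frac{360 \left(100 - 3 \omega^{2}\right)}{\left(\omega^{2} + 100\right)^{3}}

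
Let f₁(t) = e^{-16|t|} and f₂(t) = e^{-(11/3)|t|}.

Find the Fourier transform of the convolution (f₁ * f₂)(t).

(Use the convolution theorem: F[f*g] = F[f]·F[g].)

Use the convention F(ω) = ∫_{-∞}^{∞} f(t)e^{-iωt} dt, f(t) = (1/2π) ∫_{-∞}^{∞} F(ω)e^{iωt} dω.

F[f₁*f₂](ω) = \frac{2112}{\left(\omega^{2} + 256\right) \left(9 \omega^{2} + 121\right)}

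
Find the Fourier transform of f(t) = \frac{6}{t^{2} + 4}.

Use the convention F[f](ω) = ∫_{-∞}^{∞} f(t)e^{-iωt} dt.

F(ω) = 3 \pi e^{- 2 \left|{\omega}\right|}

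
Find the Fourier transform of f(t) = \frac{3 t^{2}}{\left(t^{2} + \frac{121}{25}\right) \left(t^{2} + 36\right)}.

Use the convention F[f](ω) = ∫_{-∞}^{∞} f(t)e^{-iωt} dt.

F(ω) = \frac{450 \pi e^{- 6 \left|{\omega}\right|}}{779} - \frac{165 \pi e^{- \frac{11 \left|{\omega}\right|}{5}}}{779}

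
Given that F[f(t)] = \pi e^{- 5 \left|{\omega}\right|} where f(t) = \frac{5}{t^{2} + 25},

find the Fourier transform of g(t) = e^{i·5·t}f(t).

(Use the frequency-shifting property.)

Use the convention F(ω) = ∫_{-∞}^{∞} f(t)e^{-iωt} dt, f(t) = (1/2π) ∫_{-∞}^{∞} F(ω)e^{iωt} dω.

F[g](ω) = \pi e^{- 5 \left|{\omega - 5}\right|}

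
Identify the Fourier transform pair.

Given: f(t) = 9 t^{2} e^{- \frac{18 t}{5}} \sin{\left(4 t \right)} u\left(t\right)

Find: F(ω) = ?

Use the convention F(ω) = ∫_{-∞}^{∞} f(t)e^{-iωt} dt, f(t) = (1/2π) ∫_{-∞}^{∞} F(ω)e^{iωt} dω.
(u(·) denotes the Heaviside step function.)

F(ω) = \frac{45000 \left(3 \left(5 i \omega + 18\right)^{2} - 400\right)}{\left(\left(5 i \omega + 18\right)^{2} + 400\right)^{3}}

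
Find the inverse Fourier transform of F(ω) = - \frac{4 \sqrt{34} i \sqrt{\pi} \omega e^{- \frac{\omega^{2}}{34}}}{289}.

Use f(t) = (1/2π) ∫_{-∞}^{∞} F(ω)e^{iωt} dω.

f(t) = 4 t e^{- \frac{17 t^{2}}{2}}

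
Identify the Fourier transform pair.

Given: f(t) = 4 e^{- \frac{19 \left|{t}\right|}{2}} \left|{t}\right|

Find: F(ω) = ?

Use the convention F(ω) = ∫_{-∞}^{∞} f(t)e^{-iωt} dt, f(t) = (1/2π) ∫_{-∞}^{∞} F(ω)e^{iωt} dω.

F(ω) = \frac{32 \left(361 - 4 \omega^{2}\right)}{\left(4 \omega^{2} + 361\right)^{2}}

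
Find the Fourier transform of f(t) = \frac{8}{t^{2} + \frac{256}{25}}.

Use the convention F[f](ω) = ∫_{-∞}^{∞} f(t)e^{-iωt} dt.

F(ω) = \frac{5 \pi e^{- \frac{16 \left|{\omega}\right|}{5}}}{2}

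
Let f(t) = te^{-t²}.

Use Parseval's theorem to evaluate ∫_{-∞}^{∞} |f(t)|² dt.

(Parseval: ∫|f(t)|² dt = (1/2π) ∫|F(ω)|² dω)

∫|f(t)|² dt = \frac{\sqrt{2} \sqrt{\pi}}{8}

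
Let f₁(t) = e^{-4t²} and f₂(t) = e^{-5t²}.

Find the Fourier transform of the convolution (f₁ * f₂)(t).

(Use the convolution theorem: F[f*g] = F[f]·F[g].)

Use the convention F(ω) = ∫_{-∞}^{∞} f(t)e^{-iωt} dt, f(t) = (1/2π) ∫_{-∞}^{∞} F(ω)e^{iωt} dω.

F[f₁*f₂](ω) = \frac{\sqrt{5} \pi e^{- \frac{9 \omega^{2}}{80}}}{10}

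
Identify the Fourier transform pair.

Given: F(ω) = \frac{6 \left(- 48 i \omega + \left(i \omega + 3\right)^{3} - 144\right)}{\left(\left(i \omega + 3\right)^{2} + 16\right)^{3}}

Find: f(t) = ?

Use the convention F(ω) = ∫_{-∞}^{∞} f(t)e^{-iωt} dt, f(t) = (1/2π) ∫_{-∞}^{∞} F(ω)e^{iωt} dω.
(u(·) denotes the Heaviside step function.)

f(t) = 3 t^{2} e^{- 3 t} \cos{\left(4 t \right)} u\left(t\right)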